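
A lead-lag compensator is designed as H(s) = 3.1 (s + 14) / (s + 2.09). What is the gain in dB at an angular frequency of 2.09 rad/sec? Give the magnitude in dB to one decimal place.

|j2.09 + 14| = √(2.09² + 14²) = 14.16
|j2.09 + 2.09| = √(2.09² + 2.09²) = 2.956
|H(j2.09)| = 3.1 × 14.16 / 2.956 = 14.846
20 log₁₀(14.846) = 23.43 dB

23.4 dB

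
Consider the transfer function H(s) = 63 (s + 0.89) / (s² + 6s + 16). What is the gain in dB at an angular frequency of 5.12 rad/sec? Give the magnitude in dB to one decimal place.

|j5.12 + 0.89| = √(5.12² + 0.89²) = 5.197
|(j5.12)² + 6(j5.12) + 16| = |-10.214 + j30.72| = 32.37
|H(j5.12)| = 63 × 5.197 / 32.37 = 10.113
20 log₁₀(10.113) = 20.10 dB

20.1 dB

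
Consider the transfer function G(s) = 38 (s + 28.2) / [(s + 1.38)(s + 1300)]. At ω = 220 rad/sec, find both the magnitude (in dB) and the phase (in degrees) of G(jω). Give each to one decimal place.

|j220 + 28.2| = √(220² + 28.2²) = 221.8
|j220 + 1.38| = √(220² + 1.38²) = 220
|j220 + 1300| = √(220² + 1300²) = 1318
|G(j220)| = 38 × 221.8 / (220 × 1318) = 0.029056
20 log₁₀(0.029056) = -30.74 dB
∠(j220 + 28.2) = arctan(220/28.2) = 82.70°
∠(j220 + 1.38) = arctan(220/1.38) = 89.64°
∠(j220 + 1300) = arctan(220/1300) = 9.61°
∠G(j220) = 82.70° − (89.64° + 9.61°) = -16.55°

|G| = -30.7 dB, ∠G = -16.6°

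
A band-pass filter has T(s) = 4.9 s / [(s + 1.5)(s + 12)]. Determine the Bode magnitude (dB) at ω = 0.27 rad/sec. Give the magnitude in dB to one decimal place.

-22.8 dB

|j0.27| = 0.27
|j0.27 + 1.5| = √(0.27² + 1.5²) = 1.524
|j0.27 + 12| = √(0.27² + 12²) = 12
|T(j0.27)| = 4.9 × 0.27 / (1.524 × 12) = 0.072319
20 log₁₀(0.072319) = -22.81 dB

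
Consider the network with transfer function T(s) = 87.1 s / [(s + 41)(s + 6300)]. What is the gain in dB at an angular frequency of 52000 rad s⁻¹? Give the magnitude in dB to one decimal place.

-55.6 dB

|j52000| = 5.2e+04
|j52000 + 41| = √(52000² + 41²) = 5.2e+04
|j52000 + 6300| = √(52000² + 6300²) = 5.238e+04
|T(j52000)| = 87.1 × 5.2e+04 / (5.2e+04 × 5.238e+04) = 0.0016628
20 log₁₀(0.0016628) = -55.58 dB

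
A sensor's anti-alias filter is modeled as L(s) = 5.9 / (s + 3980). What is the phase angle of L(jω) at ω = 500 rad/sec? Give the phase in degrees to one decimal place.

-7.2°

∠(j500 + 3980) = arctan(500/3980) = 7.16°
∠L(j500) = −7.16° = -7.16°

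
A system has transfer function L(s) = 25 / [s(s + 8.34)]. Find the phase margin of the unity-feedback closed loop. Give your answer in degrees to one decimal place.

Gain crossover: |L(jω)| = 1 at ω ≈ 2.84 rad/sec.
∠L(j2.84) = −90° − arctan(2.84/8.34) ≈ -108.79°
PM = 180° + (-108.79°) = 71.21°

71.2°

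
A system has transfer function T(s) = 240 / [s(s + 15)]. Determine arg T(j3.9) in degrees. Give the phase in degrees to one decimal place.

-104.6 deg

∠(j3.9 + 15) = arctan(3.9/15) = 14.57°
∠(j3.9) = 90.00°
∠T(j3.9) = − (14.57° + 90.00°) = -104.57°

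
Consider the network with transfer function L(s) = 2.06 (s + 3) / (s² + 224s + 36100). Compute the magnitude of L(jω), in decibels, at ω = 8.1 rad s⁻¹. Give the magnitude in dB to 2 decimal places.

-66.14 dB

|j8.1 + 3| = √(8.1² + 3²) = 8.638
|(j8.1)² + 224(j8.1) + 36100| = |36034 + j1814.4| = 3.608e+04
|L(j8.1)| = 2.06 × 8.638 / 3.608e+04 = 0.00049317
20 log₁₀(0.00049317) = -66.140 dB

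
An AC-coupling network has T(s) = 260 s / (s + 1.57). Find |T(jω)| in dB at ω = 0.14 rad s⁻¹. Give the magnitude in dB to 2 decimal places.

27.27 dB

|j0.14| = 0.14
|j0.14 + 1.57| = √(0.14² + 1.57²) = 1.576
|T(j0.14)| = 260 × 0.14 / 1.576 = 23.093
20 log₁₀(23.093) = 27.270 dB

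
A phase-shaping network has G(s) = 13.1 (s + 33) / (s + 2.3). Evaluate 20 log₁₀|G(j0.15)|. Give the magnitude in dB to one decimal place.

|j0.15 + 33| = √(0.15² + 33²) = 33
|j0.15 + 2.3| = √(0.15² + 2.3²) = 2.305
|G(j0.15)| = 13.1 × 33 / 2.305 = 187.56
20 log₁₀(187.56) = 45.46 dB

45.5 dB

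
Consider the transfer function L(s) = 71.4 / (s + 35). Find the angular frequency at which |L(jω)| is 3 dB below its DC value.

For a single-pole low-pass, the −3 dB point is at the pole: ω = 35 rad s⁻¹.

35 rad s⁻¹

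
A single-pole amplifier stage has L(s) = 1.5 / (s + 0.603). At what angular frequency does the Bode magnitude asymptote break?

0.603 rad/s

The single real pole at s = −0.603 gives a corner at ω = 0.603 rad/s.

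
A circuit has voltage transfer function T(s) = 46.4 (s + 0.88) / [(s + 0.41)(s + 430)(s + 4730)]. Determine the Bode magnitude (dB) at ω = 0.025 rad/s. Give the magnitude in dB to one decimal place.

|j0.025 + 0.88| = √(0.025² + 0.88²) = 0.8804
|j0.025 + 0.41| = √(0.025² + 0.41²) = 0.4108
|j0.025 + 430| = √(0.025² + 430²) = 430
|j0.025 + 4730| = √(0.025² + 4730²) = 4730
|T(j0.025)| = 46.4 × 0.8804 / (0.4108 × 430 × 4730) = 4.8894e-05
20 log₁₀(4.8894e-05) = -86.21 dB

-86.2 dB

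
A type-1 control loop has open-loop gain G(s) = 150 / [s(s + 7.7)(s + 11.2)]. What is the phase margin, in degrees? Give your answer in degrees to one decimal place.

Gain crossover: |G(jω)| = 1 at ω ≈ 1.68 rad/sec.
∠G(j1.68) = −90° − arctan(1.68/7.7) − arctan(1.68/11.2) ≈ -110.85°
PM = 180° + (-110.85°) = 69.15°

69.2 deg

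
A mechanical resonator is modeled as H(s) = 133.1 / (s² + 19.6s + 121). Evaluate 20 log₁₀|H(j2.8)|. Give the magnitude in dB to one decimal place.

0.5 dB

|(j2.8)² + 19.6(j2.8) + 121| = |113.16 + j54.88| = 125.8
|H(j2.8)| = 133.1 / 125.8 = 1.0583
20 log₁₀(1.0583) = 0.49 dB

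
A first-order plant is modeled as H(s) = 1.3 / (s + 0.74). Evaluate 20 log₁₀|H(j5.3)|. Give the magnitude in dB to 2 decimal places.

|j5.3 + 0.74| = √(5.3² + 0.74²) = 5.351
|H(j5.3)| = 1.3 / 5.351 = 0.24293
20 log₁₀(0.24293) = -12.290 dB

-12.29 dB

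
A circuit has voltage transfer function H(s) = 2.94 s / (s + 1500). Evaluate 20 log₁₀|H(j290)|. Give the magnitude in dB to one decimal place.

|j290| = 290
|j290 + 1500| = √(290² + 1500²) = 1528
|H(j290)| = 2.94 × 290 / 1528 = 0.55807
20 log₁₀(0.55807) = -5.07 dB

-5.1 dB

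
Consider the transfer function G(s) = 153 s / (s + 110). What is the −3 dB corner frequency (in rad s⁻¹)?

110 rad s⁻¹

For a single-pole high-pass, the −3 dB point is at the pole: ω = 110 rad s⁻¹.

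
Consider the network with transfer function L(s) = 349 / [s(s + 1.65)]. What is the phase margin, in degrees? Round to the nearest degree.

Gain crossover: |L(jω)| = 1 at ω ≈ 18.6 rad s⁻¹.
∠L(j18.6) = −90° − arctan(18.6/1.65) ≈ -174.94°
PM = 180° + (-174.94°) = 5.06°

5°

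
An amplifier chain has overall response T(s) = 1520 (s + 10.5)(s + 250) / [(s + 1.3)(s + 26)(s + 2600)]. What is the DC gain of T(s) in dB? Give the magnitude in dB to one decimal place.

T(0) = 1520 × 10.5 × 250 / (1.3 × 26 × 2600) = 45.403
20 log₁₀(45.403) = 33.14 dB

33.1 dB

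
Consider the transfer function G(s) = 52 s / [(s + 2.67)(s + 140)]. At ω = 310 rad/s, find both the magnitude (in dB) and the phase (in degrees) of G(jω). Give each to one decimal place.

|G| = -16.3 dB, ∠G = -65.2°

|j310| = 310
|j310 + 2.67| = √(310² + 2.67²) = 310
|j310 + 140| = √(310² + 140²) = 340.1
|G(j310)| = 52 × 310 / (310 × 340.1) = 0.15287
20 log₁₀(0.15287) = -16.31 dB
∠(j310) = 90.00°
∠(j310 + 2.67) = arctan(310/2.67) = 89.51°
∠(j310 + 140) = arctan(310/140) = 65.70°
∠G(j310) = 90.00° − (89.51° + 65.70°) = -65.20°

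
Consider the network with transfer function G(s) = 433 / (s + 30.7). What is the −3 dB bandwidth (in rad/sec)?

For a single-pole low-pass, the −3 dB point is at the pole: ω = 30.7 rad/sec.

30.7 rad/sec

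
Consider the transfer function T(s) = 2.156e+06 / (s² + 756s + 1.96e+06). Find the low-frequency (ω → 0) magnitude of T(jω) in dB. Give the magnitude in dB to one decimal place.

T(0) = 2.156e+06 / 1.96e+06 = 1.1
20 log₁₀(1.1) = 0.83 dB

0.8 dB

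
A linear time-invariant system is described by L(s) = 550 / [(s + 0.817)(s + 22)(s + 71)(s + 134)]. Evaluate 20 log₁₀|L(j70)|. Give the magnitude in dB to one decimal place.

|j70 + 0.817| = √(70² + 0.817²) = 70
|j70 + 22| = √(70² + 22²) = 73.38
|j70 + 71| = √(70² + 71²) = 99.7
|j70 + 134| = √(70² + 134²) = 151.2
|L(j70)| = 550 / (70 × 73.38 × 99.7 × 151.2) = 7.1034e-06
20 log₁₀(7.1034e-06) = -102.97 dB

-103.0 dB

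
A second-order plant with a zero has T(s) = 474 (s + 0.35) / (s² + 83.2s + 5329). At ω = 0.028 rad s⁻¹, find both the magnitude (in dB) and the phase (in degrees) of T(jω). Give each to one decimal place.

|T| = -30.1 dB, ∠T = 4.5 deg

|j0.028 + 0.35| = √(0.028² + 0.35²) = 0.3511
|(j0.028)² + 83.2(j0.028) + 5329| = |5329 + j2.3296| = 5329
|T(j0.028)| = 474 × 0.3511 / 5329 = 0.031231
20 log₁₀(0.031231) = -30.11 dB
∠(j0.028 + 0.35) = arctan(0.028/0.35) = 4.57°
∠[(j0.028)² + 83.2(j0.028) + 5329] = ∠[5329 + j2.3296] = 0.03°
∠T(j0.028) = 4.57° − 0.03° = 4.55°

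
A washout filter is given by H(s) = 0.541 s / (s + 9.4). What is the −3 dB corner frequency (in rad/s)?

For a single-pole high-pass, the −3 dB point is at the pole: ω = 9.4 rad/s.

9.4 rad/s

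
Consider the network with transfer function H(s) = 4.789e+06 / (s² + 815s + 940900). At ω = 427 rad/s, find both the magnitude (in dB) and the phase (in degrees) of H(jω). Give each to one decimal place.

|(j427)² + 815(j427) + 940900| = |7.5857e+05 + j3.48e+05| = 8.346e+05
|H(j427)| = 4.789e+06 / 8.346e+05 = 5.7382
20 log₁₀(5.7382) = 15.18 dB
∠[(j427)² + 815(j427) + 940900] = ∠[7.5857e+05 + j3.48e+05] = 24.64°
∠H(j427) = −24.64° = -24.64°

|H| = 15.2 dB, ∠H = -24.6°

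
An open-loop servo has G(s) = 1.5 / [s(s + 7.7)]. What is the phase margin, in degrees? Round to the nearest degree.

Gain crossover: |G(jω)| = 1 at ω ≈ 0.195 rad/sec.
∠G(j0.195) = −90° − arctan(0.195/7.7) ≈ -91.45°
PM = 180° + (-91.45°) = 88.55°

89°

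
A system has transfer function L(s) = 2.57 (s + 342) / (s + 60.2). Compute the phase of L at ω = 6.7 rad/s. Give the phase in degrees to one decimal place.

-5.2°

∠(j6.7 + 342) = arctan(6.7/342) = 1.12°
∠(j6.7 + 60.2) = arctan(6.7/60.2) = 6.35°
∠L(j6.7) = 1.12° − 6.35° = -5.23°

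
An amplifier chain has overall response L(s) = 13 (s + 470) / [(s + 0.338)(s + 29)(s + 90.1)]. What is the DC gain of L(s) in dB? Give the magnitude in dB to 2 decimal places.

16.80 dB

L(0) = 13 × 470 / (0.338 × 29 × 90.1) = 6.9183
20 log₁₀(6.9183) = 16.800 dB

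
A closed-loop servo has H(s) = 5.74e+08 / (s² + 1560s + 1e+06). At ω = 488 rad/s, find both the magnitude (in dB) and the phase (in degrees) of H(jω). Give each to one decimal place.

|H| = 54.5 dB, ∠H = -45.0 deg

|(j488)² + 1560(j488) + 1e+06| = |7.6186e+05 + j7.6128e+05| = 1.077e+06
|H(j488)| = 5.74e+08 / 1.077e+06 = 532.95
20 log₁₀(532.95) = 54.53 dB
∠[(j488)² + 1560(j488) + 1e+06] = ∠[7.6186e+05 + j7.6128e+05] = 44.98°
∠H(j488) = −44.98° = -44.98°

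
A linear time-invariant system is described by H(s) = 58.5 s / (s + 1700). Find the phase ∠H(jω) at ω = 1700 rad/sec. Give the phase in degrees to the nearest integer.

∠(j1700) = 90.00°
∠(j1700 + 1700) = arctan(1700/1700) = 45.00°
∠H(j1700) = 90.00° − 45.00° = 45.00°

45 deg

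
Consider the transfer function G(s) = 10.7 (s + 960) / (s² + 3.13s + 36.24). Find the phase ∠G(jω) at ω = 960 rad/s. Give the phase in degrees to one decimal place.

-134.8°

∠(j960 + 960) = arctan(960/960) = 45.00°
∠[(j960)² + 3.13(j960) + 36.24] = ∠[-9.2156e+05 + j3004.8] = 179.81°
∠G(j960) = 45.00° − 179.81° = -134.81°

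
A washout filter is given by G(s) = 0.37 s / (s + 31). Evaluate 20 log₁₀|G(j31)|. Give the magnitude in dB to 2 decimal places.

-11.65 dB

|j31| = 31
|j31 + 31| = √(31² + 31²) = 43.84
|G(j31)| = 0.37 × 31 / 43.84 = 0.26163
20 log₁₀(0.26163) = -11.646 dB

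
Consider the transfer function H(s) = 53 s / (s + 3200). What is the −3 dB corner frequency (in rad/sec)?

For a single-pole high-pass, the −3 dB point is at the pole: ω = 3200 rad/sec.

3200 rad/sec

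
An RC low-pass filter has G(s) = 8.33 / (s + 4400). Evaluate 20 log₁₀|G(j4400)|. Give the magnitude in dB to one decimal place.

-57.5 dB

|j4400 + 4400| = √(4400² + 4400²) = 6223
|G(j4400)| = 8.33 / 6223 = 0.0013387
20 log₁₀(0.0013387) = -57.47 dB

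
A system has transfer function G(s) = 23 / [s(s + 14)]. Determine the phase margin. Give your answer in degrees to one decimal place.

Gain crossover: |G(jω)| = 1 at ω ≈ 1.63 rad/s.
∠G(j1.63) = −90° − arctan(1.63/14) ≈ -96.65°
PM = 180° + (-96.65°) = 83.35°

83.4°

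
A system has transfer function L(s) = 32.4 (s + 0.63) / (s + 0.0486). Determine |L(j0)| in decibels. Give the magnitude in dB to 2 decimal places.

L(0) = 32.4 × 0.63 / 0.0486 = 420
20 log₁₀(420) = 52.465 dB

52.46 dB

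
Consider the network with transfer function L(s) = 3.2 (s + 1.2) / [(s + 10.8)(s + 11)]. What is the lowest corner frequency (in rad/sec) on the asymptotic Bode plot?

Break frequencies occur at each pole and zero magnitude: 1.2 rad/sec, 10.8 rad/sec, 11 rad/sec.
The lowest is 1.2 rad/sec.

1.2 rad/sec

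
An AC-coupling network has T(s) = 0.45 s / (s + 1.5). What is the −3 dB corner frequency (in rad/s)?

For a single-pole high-pass, the −3 dB point is at the pole: ω = 1.5 rad/s.

1.5 rad/s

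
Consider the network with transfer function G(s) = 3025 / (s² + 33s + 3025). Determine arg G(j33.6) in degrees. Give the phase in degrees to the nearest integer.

∠[(j33.6)² + 33(j33.6) + 3025] = ∠[1896 + j1108.8] = 30.32°
∠G(j33.6) = −30.32° = -30.32°

-30°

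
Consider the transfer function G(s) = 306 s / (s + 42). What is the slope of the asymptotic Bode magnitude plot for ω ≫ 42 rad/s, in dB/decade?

With 1 zero and 1 pole, the high-frequency asymptotic slope is 20 × (1 − 1) = 0 dB/decade.

0 dB/decade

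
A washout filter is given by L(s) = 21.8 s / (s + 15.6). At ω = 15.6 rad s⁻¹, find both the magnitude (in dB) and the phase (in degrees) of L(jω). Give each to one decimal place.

|j15.6| = 15.6
|j15.6 + 15.6| = √(15.6² + 15.6²) = 22.06
|L(j15.6)| = 21.8 × 15.6 / 22.06 = 15.415
20 log₁₀(15.415) = 23.76 dB
∠(j15.6) = 90.00°
∠(j15.6 + 15.6) = arctan(15.6/15.6) = 45.00°
∠L(j15.6) = 90.00° − 45.00° = 45.00°

|L| = 23.8 dB, ∠L = 45.0 deg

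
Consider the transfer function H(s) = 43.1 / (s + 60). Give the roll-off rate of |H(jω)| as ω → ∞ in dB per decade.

-20 dB/decade

With 0 zeros and 1 pole, the high-frequency asymptotic slope is 20 × (0 − 1) = -20 dB/decade.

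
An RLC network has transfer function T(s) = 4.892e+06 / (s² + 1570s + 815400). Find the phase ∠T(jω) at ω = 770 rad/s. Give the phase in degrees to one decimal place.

-79.6 deg

∠[(j770)² + 1570(j770) + 815400] = ∠[2.225e+05 + j1.2089e+06] = 79.57°
∠T(j770) = −79.57° = -79.57°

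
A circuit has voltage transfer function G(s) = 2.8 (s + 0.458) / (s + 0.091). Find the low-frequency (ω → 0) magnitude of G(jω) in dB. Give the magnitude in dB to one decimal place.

G(0) = 2.8 × 0.458 / 0.091 = 14.092
20 log₁₀(14.092) = 22.98 dB

23.0 dB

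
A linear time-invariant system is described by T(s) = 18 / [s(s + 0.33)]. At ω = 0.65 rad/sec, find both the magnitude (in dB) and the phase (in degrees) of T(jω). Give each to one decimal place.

|T| = 31.6 dB, ∠T = -153.1 deg

|j0.65 + 0.33| = √(0.65² + 0.33²) = 0.729
|j0.65| = 0.65
|T(j0.65)| = 18 / (0.729 × 0.65) = 37.988
20 log₁₀(37.988) = 31.59 dB
∠(j0.65 + 0.33) = arctan(0.65/0.33) = 63.08°
∠(j0.65) = 90.00°
∠T(j0.65) = − (63.08° + 90.00°) = -153.08°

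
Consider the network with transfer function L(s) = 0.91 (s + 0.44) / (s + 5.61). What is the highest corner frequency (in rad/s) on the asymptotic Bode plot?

5.61 rad/s

Break frequencies occur at each pole and zero magnitude: 0.44 rad/s, 5.61 rad/s.
The highest is 5.61 rad/s.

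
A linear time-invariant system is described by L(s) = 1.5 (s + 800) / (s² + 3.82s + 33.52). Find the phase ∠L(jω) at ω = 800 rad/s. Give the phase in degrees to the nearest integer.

∠(j800 + 800) = arctan(800/800) = 45.00°
∠[(j800)² + 3.82(j800) + 33.52] = ∠[-6.3997e+05 + j3056] = 179.73°
∠L(j800) = 45.00° − 179.73° = -134.73°

-135°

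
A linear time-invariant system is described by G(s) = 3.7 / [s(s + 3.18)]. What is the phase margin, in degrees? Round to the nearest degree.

Gain crossover: |G(jω)| = 1 at ω ≈ 1.1 rad s⁻¹.
∠G(j1.1) = −90° − arctan(1.1/3.18) ≈ -109.08°
PM = 180° + (-109.08°) = 70.92°

71°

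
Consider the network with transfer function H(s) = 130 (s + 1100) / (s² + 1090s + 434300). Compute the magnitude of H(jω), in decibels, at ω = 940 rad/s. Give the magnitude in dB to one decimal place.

|j940 + 1100| = √(940² + 1100²) = 1447
|(j940)² + 1090(j940) + 434300| = |-4.493e+05 + j1.0246e+06| = 1.119e+06
|H(j940)| = 130 × 1447 / 1.119e+06 = 0.16813
20 log₁₀(0.16813) = -15.49 dB

-15.5 dB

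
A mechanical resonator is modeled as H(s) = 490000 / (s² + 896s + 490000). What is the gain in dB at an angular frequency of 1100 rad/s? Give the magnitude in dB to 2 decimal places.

-7.93 dB

|(j1100)² + 896(j1100) + 490000| = |-7.2e+05 + j9.856e+05| = 1.221e+06
|H(j1100)| = 490000 / 1.221e+06 = 0.40145
20 log₁₀(0.40145) = -7.927 dB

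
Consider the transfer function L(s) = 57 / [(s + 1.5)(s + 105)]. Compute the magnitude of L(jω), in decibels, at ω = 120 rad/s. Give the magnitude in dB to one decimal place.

-50.5 dB

|j120 + 1.5| = √(120² + 1.5²) = 120
|j120 + 105| = √(120² + 105²) = 159.5
|L(j120)| = 57 / (120 × 159.5) = 0.0029787
20 log₁₀(0.0029787) = -50.52 dB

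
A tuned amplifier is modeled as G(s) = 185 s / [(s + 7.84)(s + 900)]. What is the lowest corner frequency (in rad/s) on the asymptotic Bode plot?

7.84 rad/s

Break frequencies occur at each pole and zero magnitude: 7.84 rad/s, 900 rad/s.
The lowest is 7.84 rad/s.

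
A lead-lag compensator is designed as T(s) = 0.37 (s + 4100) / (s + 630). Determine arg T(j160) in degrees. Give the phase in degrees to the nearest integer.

∠(j160 + 4100) = arctan(160/4100) = 2.23°
∠(j160 + 630) = arctan(160/630) = 14.25°
∠T(j160) = 2.23° − 14.25° = -12.02°

-12°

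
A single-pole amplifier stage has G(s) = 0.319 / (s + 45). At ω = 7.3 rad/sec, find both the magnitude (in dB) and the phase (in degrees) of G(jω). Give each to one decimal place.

|G| = -43.1 dB, ∠G = -9.2°

|j7.3 + 45| = √(7.3² + 45²) = 45.59
|G(j7.3)| = 0.319 / 45.59 = 0.0069974
20 log₁₀(0.0069974) = -43.10 dB
∠(j7.3 + 45) = arctan(7.3/45) = 9.21°
∠G(j7.3) = −9.21° = -9.21°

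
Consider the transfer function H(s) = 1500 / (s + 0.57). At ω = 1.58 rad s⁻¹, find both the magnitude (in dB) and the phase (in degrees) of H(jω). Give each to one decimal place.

|j1.58 + 0.57| = √(1.58² + 0.57²) = 1.68
|H(j1.58)| = 1500 / 1.68 = 893.03
20 log₁₀(893.03) = 59.02 dB
∠(j1.58 + 0.57) = arctan(1.58/0.57) = 70.16°
∠H(j1.58) = −70.16° = -70.16°

|H| = 59.0 dB, ∠H = -70.2°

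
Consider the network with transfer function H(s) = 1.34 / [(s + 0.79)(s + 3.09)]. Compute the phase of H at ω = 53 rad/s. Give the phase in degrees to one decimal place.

-175.8°

∠(j53 + 0.79) = arctan(53/0.79) = 89.15°
∠(j53 + 3.09) = arctan(53/3.09) = 86.66°
∠H(j53) = − (89.15° + 86.66°) = -175.81°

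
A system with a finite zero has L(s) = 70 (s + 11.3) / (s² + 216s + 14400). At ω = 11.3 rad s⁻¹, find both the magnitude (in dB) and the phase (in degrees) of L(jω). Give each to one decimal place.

|L| = -22.2 dB, ∠L = 35.3°

|j11.3 + 11.3| = √(11.3² + 11.3²) = 15.98
|(j11.3)² + 216(j11.3) + 14400| = |14272 + j2440.8| = 1.448e+04
|L(j11.3)| = 70 × 15.98 / 1.448e+04 = 0.077257
20 log₁₀(0.077257) = -22.24 dB
∠(j11.3 + 11.3) = arctan(11.3/11.3) = 45.00°
∠[(j11.3)² + 216(j11.3) + 14400] = ∠[14272 + j2440.8] = 9.70°
∠L(j11.3) = 45.00° − 9.70° = 35.30°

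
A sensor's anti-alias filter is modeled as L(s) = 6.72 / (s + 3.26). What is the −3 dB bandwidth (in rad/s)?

For a single-pole low-pass, the −3 dB point is at the pole: ω = 3.26 rad/s.

3.26 rad/s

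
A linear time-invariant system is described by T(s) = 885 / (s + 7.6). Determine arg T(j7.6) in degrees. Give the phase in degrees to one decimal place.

-45.0°

∠(j7.6 + 7.6) = arctan(7.6/7.6) = 45.00°
∠T(j7.6) = −45.00° = -45.00°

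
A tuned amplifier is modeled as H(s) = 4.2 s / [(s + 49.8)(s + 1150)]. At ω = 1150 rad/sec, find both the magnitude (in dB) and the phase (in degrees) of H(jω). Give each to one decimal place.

|j1150| = 1150
|j1150 + 49.8| = √(1150² + 49.8²) = 1151
|j1150 + 1150| = √(1150² + 1150²) = 1626
|H(j1150)| = 4.2 × 1150 / (1151 × 1626) = 0.0025801
20 log₁₀(0.0025801) = -51.77 dB
∠(j1150) = 90.00°
∠(j1150 + 49.8) = arctan(1150/49.8) = 87.52°
∠(j1150 + 1150) = arctan(1150/1150) = 45.00°
∠H(j1150) = 90.00° − (87.52° + 45.00°) = -42.52°

|H| = -51.8 dB, ∠H = -42.5°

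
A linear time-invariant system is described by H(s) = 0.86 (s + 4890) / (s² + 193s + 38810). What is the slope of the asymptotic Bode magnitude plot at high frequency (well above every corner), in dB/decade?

-20 dB/decade

With 1 zero and 2 poles, the high-frequency asymptotic slope is 20 × (1 − 2) = -20 dB/decade.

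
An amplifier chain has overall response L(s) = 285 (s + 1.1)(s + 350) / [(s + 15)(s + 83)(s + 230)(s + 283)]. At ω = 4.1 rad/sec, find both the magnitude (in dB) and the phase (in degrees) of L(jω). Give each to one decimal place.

|j4.1 + 1.1| = √(4.1² + 1.1²) = 4.245
|j4.1 + 350| = √(4.1² + 350²) = 350
|j4.1 + 15| = √(4.1² + 15²) = 15.55
|j4.1 + 83| = √(4.1² + 83²) = 83.1
|j4.1 + 230| = √(4.1² + 230²) = 230
|j4.1 + 283| = √(4.1² + 283²) = 283
|L(j4.1)| = 285 × 4.245 × 350 / (15.55 × 83.1 × 230 × 283) = 0.0050332
20 log₁₀(0.0050332) = -45.96 dB
∠(j4.1 + 1.1) = arctan(4.1/1.1) = 74.98°
∠(j4.1 + 350) = arctan(4.1/350) = 0.67°
∠(j4.1 + 15) = arctan(4.1/15) = 15.29°
∠(j4.1 + 83) = arctan(4.1/83) = 2.83°
∠(j4.1 + 230) = arctan(4.1/230) = 1.02°
∠(j4.1 + 283) = arctan(4.1/283) = 0.83°
∠L(j4.1) = 74.98° + 0.67° − (15.29° + 2.83° + 1.02° + 0.83°) = 55.69°

|L| = -46.0 dB, ∠L = 55.7°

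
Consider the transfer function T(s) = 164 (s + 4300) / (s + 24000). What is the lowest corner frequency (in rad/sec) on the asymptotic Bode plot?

Break frequencies occur at each pole and zero magnitude: 4300 rad/sec, 24000 rad/sec.
The lowest is 4300 rad/sec.

4300 rad/sec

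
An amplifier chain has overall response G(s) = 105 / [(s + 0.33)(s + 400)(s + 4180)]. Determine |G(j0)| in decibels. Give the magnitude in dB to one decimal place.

-74.4 dB

G(0) = 105 / (0.33 × 400 × 4180) = 0.0001903
20 log₁₀(0.0001903) = -74.41 dB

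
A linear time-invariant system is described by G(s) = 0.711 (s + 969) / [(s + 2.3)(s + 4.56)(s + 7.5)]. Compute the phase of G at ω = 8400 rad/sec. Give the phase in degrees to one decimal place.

∠(j8400 + 969) = arctan(8400/969) = 83.42°
∠(j8400 + 2.3) = arctan(8400/2.3) = 89.98°
∠(j8400 + 4.56) = arctan(8400/4.56) = 89.97°
∠(j8400 + 7.5) = arctan(8400/7.5) = 89.95°
∠G(j8400) = 83.42° − (89.98° + 89.97° + 89.95°) = -186.48°

-186.5°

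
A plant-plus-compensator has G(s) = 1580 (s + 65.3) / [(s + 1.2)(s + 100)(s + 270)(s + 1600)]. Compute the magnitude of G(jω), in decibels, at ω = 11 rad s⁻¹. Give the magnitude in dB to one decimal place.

-73.3 dB

|j11 + 65.3| = √(11² + 65.3²) = 66.22
|j11 + 1.2| = √(11² + 1.2²) = 11.07
|j11 + 100| = √(11² + 100²) = 100.6
|j11 + 270| = √(11² + 270²) = 270.2
|j11 + 1600| = √(11² + 1600²) = 1600
|G(j11)| = 1580 × 66.22 / (11.07 × 100.6 × 270.2 × 1600) = 0.00021738
20 log₁₀(0.00021738) = -73.26 dB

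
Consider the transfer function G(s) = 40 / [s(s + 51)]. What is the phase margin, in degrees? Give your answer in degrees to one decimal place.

Gain crossover: |G(jω)| = 1 at ω ≈ 0.784 rad/sec.
∠G(j0.784) = −90° − arctan(0.784/51) ≈ -90.88°
PM = 180° + (-90.88°) = 89.12°

89.1°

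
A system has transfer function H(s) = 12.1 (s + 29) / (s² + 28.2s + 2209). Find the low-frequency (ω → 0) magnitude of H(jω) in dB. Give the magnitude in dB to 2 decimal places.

-15.98 dB

H(0) = 12.1 × 29 / 2209 = 0.15885
20 log₁₀(0.15885) = -15.980 dB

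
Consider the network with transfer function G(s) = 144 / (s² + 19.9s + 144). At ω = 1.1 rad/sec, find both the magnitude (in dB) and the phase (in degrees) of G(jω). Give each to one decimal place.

|G| = -0.0 dB, ∠G = -8.7 deg

|(j1.1)² + 19.9(j1.1) + 144| = |142.79 + j21.89| = 144.5
|G(j1.1)| = 144 / 144.5 = 0.99683
20 log₁₀(0.99683) = -0.03 dB
∠[(j1.1)² + 19.9(j1.1) + 144] = ∠[142.79 + j21.89] = 8.72°
∠G(j1.1) = −8.72° = -8.72°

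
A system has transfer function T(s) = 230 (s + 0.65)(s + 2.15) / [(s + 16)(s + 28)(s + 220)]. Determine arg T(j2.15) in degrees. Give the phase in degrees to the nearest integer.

106°

∠(j2.15 + 0.65) = arctan(2.15/0.65) = 73.18°
∠(j2.15 + 2.15) = arctan(2.15/2.15) = 45.00°
∠(j2.15 + 16) = arctan(2.15/16) = 7.65°
∠(j2.15 + 28) = arctan(2.15/28) = 4.39°
∠(j2.15 + 220) = arctan(2.15/220) = 0.56°
∠T(j2.15) = 73.18° + 45.00° − (7.65° + 4.39° + 0.56°) = 105.57°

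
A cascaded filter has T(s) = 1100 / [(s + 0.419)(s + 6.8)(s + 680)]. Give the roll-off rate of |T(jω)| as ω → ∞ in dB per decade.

With 0 zeros and 3 poles, the high-frequency asymptotic slope is 20 × (0 − 3) = -60 dB/decade.

-60 dB/decade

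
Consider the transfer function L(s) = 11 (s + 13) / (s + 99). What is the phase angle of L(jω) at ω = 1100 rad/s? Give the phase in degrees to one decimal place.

4.5°

∠(j1100 + 13) = arctan(1100/13) = 89.32°
∠(j1100 + 99) = arctan(1100/99) = 84.86°
∠L(j1100) = 89.32° − 84.86° = 4.47°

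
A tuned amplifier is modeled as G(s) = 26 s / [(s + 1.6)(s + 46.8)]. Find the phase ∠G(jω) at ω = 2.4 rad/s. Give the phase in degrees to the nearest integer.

∠(j2.4) = 90.00°
∠(j2.4 + 1.6) = arctan(2.4/1.6) = 56.31°
∠(j2.4 + 46.8) = arctan(2.4/46.8) = 2.94°
∠G(j2.4) = 90.00° − (56.31° + 2.94°) = 30.75°

31°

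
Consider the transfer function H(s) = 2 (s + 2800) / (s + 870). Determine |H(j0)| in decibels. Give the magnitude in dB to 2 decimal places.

H(0) = 2 × 2800 / 870 = 6.4368
20 log₁₀(6.4368) = 16.173 dB

16.17 dB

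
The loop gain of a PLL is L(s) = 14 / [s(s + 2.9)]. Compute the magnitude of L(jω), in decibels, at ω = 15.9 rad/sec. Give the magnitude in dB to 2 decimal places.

-25.28 dB

|j15.9 + 2.9| = √(15.9² + 2.9²) = 16.16
|j15.9| = 15.9
|L(j15.9)| = 14 / (16.16 × 15.9) = 0.054479
20 log₁₀(0.054479) = -25.275 dB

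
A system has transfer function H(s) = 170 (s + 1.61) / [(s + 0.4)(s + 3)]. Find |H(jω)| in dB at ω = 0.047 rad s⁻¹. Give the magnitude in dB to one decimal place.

47.1 dB

|j0.047 + 1.61| = √(0.047² + 1.61²) = 1.611
|j0.047 + 0.4| = √(0.047² + 0.4²) = 0.4028
|j0.047 + 3| = √(0.047² + 3²) = 3
|H(j0.047)| = 170 × 1.611 / (0.4028 × 3) = 226.59
20 log₁₀(226.59) = 47.10 dB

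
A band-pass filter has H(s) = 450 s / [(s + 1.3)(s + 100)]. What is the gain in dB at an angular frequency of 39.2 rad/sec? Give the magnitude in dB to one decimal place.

12.4 dB

|j39.2| = 39.2
|j39.2 + 1.3| = √(39.2² + 1.3²) = 39.22
|j39.2 + 100| = √(39.2² + 100²) = 107.4
|H(j39.2)| = 450 × 39.2 / (39.22 × 107.4) = 4.1873
20 log₁₀(4.1873) = 12.44 dB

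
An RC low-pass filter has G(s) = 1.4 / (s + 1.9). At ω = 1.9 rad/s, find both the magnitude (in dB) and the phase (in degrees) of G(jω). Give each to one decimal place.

|G| = -5.7 dB, ∠G = -45.0 deg

|j1.9 + 1.9| = √(1.9² + 1.9²) = 2.687
|G(j1.9)| = 1.4 / 2.687 = 0.52103
20 log₁₀(0.52103) = -5.66 dB
∠(j1.9 + 1.9) = arctan(1.9/1.9) = 45.00°
∠G(j1.9) = −45.00° = -45.00°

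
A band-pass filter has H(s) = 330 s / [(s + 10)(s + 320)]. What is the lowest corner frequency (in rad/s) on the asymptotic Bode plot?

Break frequencies occur at each pole and zero magnitude: 10 rad/s, 320 rad/s.
The lowest is 10 rad/s.

10 rad/s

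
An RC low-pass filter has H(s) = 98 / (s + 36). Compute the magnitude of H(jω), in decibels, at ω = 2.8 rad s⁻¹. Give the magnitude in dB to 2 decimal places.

8.67 dB

|j2.8 + 36| = √(2.8² + 36²) = 36.11
|H(j2.8)| = 98 / 36.11 = 2.714
20 log₁₀(2.714) = 8.672 dB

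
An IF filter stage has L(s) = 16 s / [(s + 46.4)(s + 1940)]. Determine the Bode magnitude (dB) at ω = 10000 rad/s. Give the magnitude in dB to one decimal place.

-56.1 dB

|j10000| = 1e+04
|j10000 + 46.4| = √(10000² + 46.4²) = 1e+04
|j10000 + 1940| = √(10000² + 1940²) = 1.019e+04
|L(j10000)| = 16 × 1e+04 / (1e+04 × 1.019e+04) = 0.0015707
20 log₁₀(0.0015707) = -56.08 dB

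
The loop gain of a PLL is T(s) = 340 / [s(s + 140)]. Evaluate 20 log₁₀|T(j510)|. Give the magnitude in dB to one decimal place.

|j510 + 140| = √(510² + 140²) = 528.9
|j510| = 510
|T(j510)| = 340 / (528.9 × 510) = 0.0012606
20 log₁₀(0.0012606) = -57.99 dB

-58.0 dB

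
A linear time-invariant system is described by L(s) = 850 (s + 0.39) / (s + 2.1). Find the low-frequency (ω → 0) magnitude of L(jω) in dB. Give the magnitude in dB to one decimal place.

L(0) = 850 × 0.39 / 2.1 = 157.86
20 log₁₀(157.86) = 43.97 dB

44.0 dB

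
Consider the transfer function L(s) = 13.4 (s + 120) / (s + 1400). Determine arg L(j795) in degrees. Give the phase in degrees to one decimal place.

∠(j795 + 120) = arctan(795/120) = 81.42°
∠(j795 + 1400) = arctan(795/1400) = 29.59°
∠L(j795) = 81.42° − 29.59° = 51.83°

51.8°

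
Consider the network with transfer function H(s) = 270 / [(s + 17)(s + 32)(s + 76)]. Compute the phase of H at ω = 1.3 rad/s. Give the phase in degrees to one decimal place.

∠(j1.3 + 17) = arctan(1.3/17) = 4.37°
∠(j1.3 + 32) = arctan(1.3/32) = 2.33°
∠(j1.3 + 76) = arctan(1.3/76) = 0.98°
∠H(j1.3) = − (4.37° + 2.33° + 0.98°) = -7.68°

-7.7°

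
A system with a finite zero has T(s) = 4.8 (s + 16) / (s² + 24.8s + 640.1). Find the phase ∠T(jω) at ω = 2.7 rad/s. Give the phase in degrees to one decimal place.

∠(j2.7 + 16) = arctan(2.7/16) = 9.58°
∠[(j2.7)² + 24.8(j2.7) + 640.1] = ∠[632.81 + j66.96] = 6.04°
∠T(j2.7) = 9.58° − 6.04° = 3.54°

3.5°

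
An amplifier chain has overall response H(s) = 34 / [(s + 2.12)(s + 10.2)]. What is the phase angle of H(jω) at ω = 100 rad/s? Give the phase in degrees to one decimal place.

∠(j100 + 2.12) = arctan(100/2.12) = 88.79°
∠(j100 + 10.2) = arctan(100/10.2) = 84.18°
∠H(j100) = − (88.79° + 84.18°) = -172.96°

-173.0°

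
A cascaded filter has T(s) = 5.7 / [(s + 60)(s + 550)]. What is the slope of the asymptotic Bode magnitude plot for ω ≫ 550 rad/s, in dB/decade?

With 0 zeros and 2 poles, the high-frequency asymptotic slope is 20 × (0 − 2) = -40 dB/decade.

-40 dB/decade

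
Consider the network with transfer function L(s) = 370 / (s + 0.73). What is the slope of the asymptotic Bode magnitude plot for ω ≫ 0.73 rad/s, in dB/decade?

With 0 zeros and 1 pole, the high-frequency asymptotic slope is 20 × (0 − 1) = -20 dB/decade.

-20 dB/decade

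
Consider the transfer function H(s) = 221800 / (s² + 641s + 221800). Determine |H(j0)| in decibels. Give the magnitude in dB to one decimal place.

0.0 dB

H(0) = 221800 / 221800 = 1
20 log₁₀(1) = 0.00 dB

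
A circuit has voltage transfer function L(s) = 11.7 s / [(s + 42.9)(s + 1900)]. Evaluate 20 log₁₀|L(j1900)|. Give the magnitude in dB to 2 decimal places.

-47.22 dB

|j1900| = 1900
|j1900 + 42.9| = √(1900² + 42.9²) = 1900
|j1900 + 1900| = √(1900² + 1900²) = 2687
|L(j1900)| = 11.7 × 1900 / (1900 × 2687) = 0.0043532
20 log₁₀(0.0043532) = -47.224 dB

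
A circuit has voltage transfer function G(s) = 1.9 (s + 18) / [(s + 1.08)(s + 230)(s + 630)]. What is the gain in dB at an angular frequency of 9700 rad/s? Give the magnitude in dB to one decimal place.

|j9700 + 18| = √(9700² + 18²) = 9700
|j9700 + 1.08| = √(9700² + 1.08²) = 9700
|j9700 + 230| = √(9700² + 230²) = 9703
|j9700 + 630| = √(9700² + 630²) = 9720
|G(j9700)| = 1.9 × 9700 / (9700 × 9703 × 9720) = 2.0145e-08
20 log₁₀(2.0145e-08) = -153.92 dB

-153.9 dB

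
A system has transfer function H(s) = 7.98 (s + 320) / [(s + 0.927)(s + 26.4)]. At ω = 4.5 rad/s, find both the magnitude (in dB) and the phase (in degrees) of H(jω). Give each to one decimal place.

|j4.5 + 320| = √(4.5² + 320²) = 320
|j4.5 + 0.927| = √(4.5² + 0.927²) = 4.594
|j4.5 + 26.4| = √(4.5² + 26.4²) = 26.78
|H(j4.5)| = 7.98 × 320 / (4.594 × 26.78) = 20.756
20 log₁₀(20.756) = 26.34 dB
∠(j4.5 + 320) = arctan(4.5/320) = 0.81°
∠(j4.5 + 0.927) = arctan(4.5/0.927) = 78.36°
∠(j4.5 + 26.4) = arctan(4.5/26.4) = 9.67°
∠H(j4.5) = 0.81° − (78.36° + 9.67°) = -87.23°

|H| = 26.3 dB, ∠H = -87.2°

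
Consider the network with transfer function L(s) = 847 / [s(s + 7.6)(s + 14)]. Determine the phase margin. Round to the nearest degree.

Gain crossover: |L(jω)| = 1 at ω ≈ 5.83 rad/sec.
∠L(j5.83) = −90° − arctan(5.83/7.6) − arctan(5.83/14) ≈ -150.10°
PM = 180° + (-150.10°) = 29.90°

30°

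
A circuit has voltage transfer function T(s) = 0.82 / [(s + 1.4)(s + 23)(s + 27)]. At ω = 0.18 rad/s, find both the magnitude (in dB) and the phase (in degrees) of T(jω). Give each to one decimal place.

|T| = -60.6 dB, ∠T = -8.2°

|j0.18 + 1.4| = √(0.18² + 1.4²) = 1.412
|j0.18 + 23| = √(0.18² + 23²) = 23
|j0.18 + 27| = √(0.18² + 27²) = 27
|T(j0.18)| = 0.82 / (1.412 × 23 × 27) = 0.00093543
20 log₁₀(0.00093543) = -60.58 dB
∠(j0.18 + 1.4) = arctan(0.18/1.4) = 7.33°
∠(j0.18 + 23) = arctan(0.18/23) = 0.45°
∠(j0.18 + 27) = arctan(0.18/27) = 0.38°
∠T(j0.18) = − (7.33° + 0.45° + 0.38°) = -8.16°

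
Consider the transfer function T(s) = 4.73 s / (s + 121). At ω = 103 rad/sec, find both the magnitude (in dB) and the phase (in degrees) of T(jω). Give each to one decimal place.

|T| = 9.7 dB, ∠T = 49.6°

|j103| = 103
|j103 + 121| = √(103² + 121²) = 158.9
|T(j103)| = 4.73 × 103 / 158.9 = 3.066
20 log₁₀(3.066) = 9.73 dB
∠(j103) = 90.00°
∠(j103 + 121) = arctan(103/121) = 40.41°
∠T(j103) = 90.00° − 40.41° = 49.59°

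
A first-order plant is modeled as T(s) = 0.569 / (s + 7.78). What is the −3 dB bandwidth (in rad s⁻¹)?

For a single-pole low-pass, the −3 dB point is at the pole: ω = 7.78 rad s⁻¹.

7.78 rad s⁻¹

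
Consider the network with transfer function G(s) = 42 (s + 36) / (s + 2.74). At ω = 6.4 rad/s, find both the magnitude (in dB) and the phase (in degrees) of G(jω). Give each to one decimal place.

|G| = 46.9 dB, ∠G = -56.7°

|j6.4 + 36| = √(6.4² + 36²) = 36.56
|j6.4 + 2.74| = √(6.4² + 2.74²) = 6.962
|G(j6.4)| = 42 × 36.56 / 6.962 = 220.59
20 log₁₀(220.59) = 46.87 dB
∠(j6.4 + 36) = arctan(6.4/36) = 10.08°
∠(j6.4 + 2.74) = arctan(6.4/2.74) = 66.82°
∠G(j6.4) = 10.08° − 66.82° = -56.74°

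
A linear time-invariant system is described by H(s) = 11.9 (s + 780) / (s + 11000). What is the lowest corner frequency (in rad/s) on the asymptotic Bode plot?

780 rad/s

Break frequencies occur at each pole and zero magnitude: 780 rad/s, 11000 rad/s.
The lowest is 780 rad/s.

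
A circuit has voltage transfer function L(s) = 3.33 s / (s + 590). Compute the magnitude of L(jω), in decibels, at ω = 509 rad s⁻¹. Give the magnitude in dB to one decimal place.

|j509| = 509
|j509 + 590| = √(509² + 590²) = 779.2
|L(j509)| = 3.33 × 509 / 779.2 = 2.1752
20 log₁₀(2.1752) = 6.75 dB

6.8 dB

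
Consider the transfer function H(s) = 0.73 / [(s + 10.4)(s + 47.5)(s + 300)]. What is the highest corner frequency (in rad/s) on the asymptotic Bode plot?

300 rad/s

Break frequencies occur at each pole and zero magnitude: 10.4 rad/s, 47.5 rad/s, 300 rad/s.
The highest is 300 rad/s.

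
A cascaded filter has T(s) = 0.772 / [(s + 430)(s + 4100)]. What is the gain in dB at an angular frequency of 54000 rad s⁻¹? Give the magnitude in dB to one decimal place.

|j54000 + 430| = √(54000² + 430²) = 5.4e+04
|j54000 + 4100| = √(54000² + 4100²) = 5.416e+04
|T(j54000)| = 0.772 / (5.4e+04 × 5.416e+04) = 2.6398e-10
20 log₁₀(2.6398e-10) = -191.57 dB

-191.6 dB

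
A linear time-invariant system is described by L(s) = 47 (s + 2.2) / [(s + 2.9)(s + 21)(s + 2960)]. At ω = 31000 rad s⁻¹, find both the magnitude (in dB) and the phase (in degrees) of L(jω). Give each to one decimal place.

|L| = -146.3 dB, ∠L = -174.5°

|j31000 + 2.2| = √(31000² + 2.2²) = 3.1e+04
|j31000 + 2.9| = √(31000² + 2.9²) = 3.1e+04
|j31000 + 21| = √(31000² + 21²) = 3.1e+04
|j31000 + 2960| = √(31000² + 2960²) = 3.114e+04
|L(j31000)| = 47 × 3.1e+04 / (3.1e+04 × 3.1e+04 × 3.114e+04) = 4.8686e-08
20 log₁₀(4.8686e-08) = -146.25 dB
∠(j31000 + 2.2) = arctan(31000/2.2) = 90.00°
∠(j31000 + 2.9) = arctan(31000/2.9) = 89.99°
∠(j31000 + 21) = arctan(31000/21) = 89.96°
∠(j31000 + 2960) = arctan(31000/2960) = 84.55°
∠L(j31000) = 90.00° − (89.99° + 89.96° + 84.55°) = -174.51°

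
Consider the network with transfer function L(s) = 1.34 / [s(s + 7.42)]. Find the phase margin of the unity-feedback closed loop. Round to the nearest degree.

Gain crossover: |L(jω)| = 1 at ω ≈ 0.181 rad/s.
∠L(j0.181) = −90° − arctan(0.181/7.42) ≈ -91.39°
PM = 180° + (-91.39°) = 88.61°

89°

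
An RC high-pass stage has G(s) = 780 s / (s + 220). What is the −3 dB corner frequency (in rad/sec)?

220 rad/sec

For a single-pole high-pass, the −3 dB point is at the pole: ω = 220 rad/sec.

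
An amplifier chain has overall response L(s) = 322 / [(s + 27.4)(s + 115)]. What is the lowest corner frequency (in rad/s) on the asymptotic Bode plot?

27.4 rad/s

Break frequencies occur at each pole and zero magnitude: 27.4 rad/s, 115 rad/s.
The lowest is 27.4 rad/s.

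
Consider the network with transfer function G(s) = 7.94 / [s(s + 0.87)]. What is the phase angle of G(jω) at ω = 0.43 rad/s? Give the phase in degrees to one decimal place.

∠(j0.43 + 0.87) = arctan(0.43/0.87) = 26.30°
∠(j0.43) = 90.00°
∠G(j0.43) = − (26.30° + 90.00°) = -116.30°

-116.3°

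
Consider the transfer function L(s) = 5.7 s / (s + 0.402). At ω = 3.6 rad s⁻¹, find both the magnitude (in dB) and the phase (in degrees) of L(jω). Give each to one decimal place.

|j3.6| = 3.6
|j3.6 + 0.402| = √(3.6² + 0.402²) = 3.622
|L(j3.6)| = 5.7 × 3.6 / 3.622 = 5.6648
20 log₁₀(5.6648) = 15.06 dB
∠(j3.6) = 90.00°
∠(j3.6 + 0.402) = arctan(3.6/0.402) = 83.63°
∠L(j3.6) = 90.00° − 83.63° = 6.37°

|L| = 15.1 dB, ∠L = 6.4°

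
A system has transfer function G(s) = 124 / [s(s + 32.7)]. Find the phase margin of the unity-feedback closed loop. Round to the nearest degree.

Gain crossover: |G(jω)| = 1 at ω ≈ 3.77 rad/sec.
∠G(j3.77) = −90° − arctan(3.77/32.7) ≈ -96.57°
PM = 180° + (-96.57°) = 83.43°

83°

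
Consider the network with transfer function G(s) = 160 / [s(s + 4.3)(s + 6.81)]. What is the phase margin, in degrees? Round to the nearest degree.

21 deg

Gain crossover: |G(jω)| = 1 at ω ≈ 3.66 rad/s.
∠G(j3.66) = −90° − arctan(3.66/4.3) − arctan(3.66/6.81) ≈ -158.70°
PM = 180° + (-158.70°) = 21.30°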